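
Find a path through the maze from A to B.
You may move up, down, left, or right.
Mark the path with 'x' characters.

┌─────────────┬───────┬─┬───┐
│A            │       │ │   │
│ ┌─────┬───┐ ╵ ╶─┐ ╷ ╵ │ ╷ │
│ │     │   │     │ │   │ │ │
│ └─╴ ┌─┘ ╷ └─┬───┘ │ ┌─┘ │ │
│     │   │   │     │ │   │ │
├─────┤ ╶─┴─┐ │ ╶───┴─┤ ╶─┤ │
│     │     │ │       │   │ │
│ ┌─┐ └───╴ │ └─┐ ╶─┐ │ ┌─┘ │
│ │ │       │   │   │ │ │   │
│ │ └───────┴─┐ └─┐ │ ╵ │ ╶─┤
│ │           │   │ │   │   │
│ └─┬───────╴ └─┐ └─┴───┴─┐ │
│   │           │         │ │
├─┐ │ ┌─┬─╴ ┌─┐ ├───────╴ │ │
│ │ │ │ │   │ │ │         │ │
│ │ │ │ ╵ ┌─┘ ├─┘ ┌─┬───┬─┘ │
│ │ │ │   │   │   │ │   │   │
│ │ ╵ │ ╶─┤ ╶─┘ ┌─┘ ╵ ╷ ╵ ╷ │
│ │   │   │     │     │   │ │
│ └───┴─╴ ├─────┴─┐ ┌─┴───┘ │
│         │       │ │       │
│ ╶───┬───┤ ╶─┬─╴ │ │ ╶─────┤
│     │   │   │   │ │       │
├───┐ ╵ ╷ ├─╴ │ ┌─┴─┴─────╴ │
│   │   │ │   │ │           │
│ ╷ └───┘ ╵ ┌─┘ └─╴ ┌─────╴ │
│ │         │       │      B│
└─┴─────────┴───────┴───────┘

Finding the shortest path through the maze:
Path length: 50 steps
Directions: right → right → right → right → right → right → down → right → up → right → right → down → down → left → left → down → right → right → right → down → down → right → up → up → up → right → up → up → right → down → down → down → down → left → down → right → down → down → down → down → down → left → left → left → down → right → right → right → down → down

Solution:

┌─────────────┬───────┬─┬───┐
│A x x x x x x│x x x  │ │x x│
│ ┌─────┬───┐ ╵ ╶─┐ ╷ ╵ │ ╷ │
│ │     │   │x x  │x│   │x│x│
│ └─╴ ┌─┘ ╷ └─┬───┘ │ ┌─┘ │ │
│     │   │   │x x x│ │x x│x│
├─────┤ ╶─┴─┐ │ ╶───┴─┤ ╶─┤ │
│     │     │ │x x x x│x  │x│
│ ┌─┐ └───╴ │ └─┐ ╶─┐ │ ┌─┘ │
│ │ │       │   │   │x│x│x x│
│ │ └───────┴─┐ └─┐ │ ╵ │ ╶─┤
│ │           │   │ │x x│x x│
│ └─┬───────╴ └─┐ └─┴───┴─┐ │
│   │           │         │x│
├─┐ │ ┌─┬─╴ ┌─┐ ├───────╴ │ │
│ │ │ │ │   │ │ │         │x│
│ │ │ │ ╵ ┌─┘ ├─┘ ┌─┬───┬─┘ │
│ │ │ │   │   │   │ │   │  x│
│ │ ╵ │ ╶─┤ ╶─┘ ┌─┘ ╵ ╷ ╵ ╷ │
│ │   │   │     │     │   │x│
│ └───┴─╴ ├─────┴─┐ ┌─┴───┘ │
│         │       │ │x x x x│
│ ╶───┬───┤ ╶─┬─╴ │ │ ╶─────┤
│     │   │   │   │ │x x x x│
├───┐ ╵ ╷ ├─╴ │ ┌─┴─┴─────╴ │
│   │   │ │   │ │          x│
│ ╷ └───┘ ╵ ┌─┘ └─╴ ┌─────╴ │
│ │         │       │      B│
└─┴─────────┴───────┴───────┘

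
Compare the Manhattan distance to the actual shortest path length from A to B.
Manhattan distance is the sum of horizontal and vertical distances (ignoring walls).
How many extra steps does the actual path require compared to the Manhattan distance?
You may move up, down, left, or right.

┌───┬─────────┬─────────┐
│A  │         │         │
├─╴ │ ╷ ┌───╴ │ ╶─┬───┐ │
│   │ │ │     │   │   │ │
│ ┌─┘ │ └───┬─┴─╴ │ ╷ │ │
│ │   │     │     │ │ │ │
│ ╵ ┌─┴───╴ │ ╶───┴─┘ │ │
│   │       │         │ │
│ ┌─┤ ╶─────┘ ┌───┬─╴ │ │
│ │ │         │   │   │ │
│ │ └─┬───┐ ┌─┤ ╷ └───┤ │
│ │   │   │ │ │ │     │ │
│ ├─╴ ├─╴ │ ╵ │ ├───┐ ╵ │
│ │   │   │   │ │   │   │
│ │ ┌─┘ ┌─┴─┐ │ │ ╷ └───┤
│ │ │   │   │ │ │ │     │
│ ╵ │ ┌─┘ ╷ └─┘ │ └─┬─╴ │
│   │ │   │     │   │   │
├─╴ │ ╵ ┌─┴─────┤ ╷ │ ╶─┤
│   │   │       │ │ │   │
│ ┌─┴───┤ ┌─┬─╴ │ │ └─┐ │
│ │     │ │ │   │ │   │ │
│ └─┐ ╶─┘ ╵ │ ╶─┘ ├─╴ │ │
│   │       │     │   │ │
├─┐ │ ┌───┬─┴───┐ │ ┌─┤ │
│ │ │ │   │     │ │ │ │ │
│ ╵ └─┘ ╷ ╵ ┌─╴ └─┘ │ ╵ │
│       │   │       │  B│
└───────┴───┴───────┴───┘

Manhattan distance: |13 - 0| + |11 - 0| = 24
Actual path length: 52
Extra steps: 52 - 24 = 28

Solution:

┌───┬─────────┬─────────┐
│A ↓│         │         │
├─╴ │ ╷ ┌───╴ │ ╶─┬───┐ │
│↓ ↲│ │ │     │   │   │ │
│ ┌─┘ │ └───┬─┴─╴ │ ╷ │ │
│↓│   │     │     │ │ │ │
│ ╵ ┌─┴───╴ │ ╶───┴─┘ │ │
│↓  │       │         │ │
│ ┌─┤ ╶─────┘ ┌───┬─╴ │ │
│↓│ │         │   │   │ │
│ │ └─┬───┐ ┌─┤ ╷ └───┤ │
│↓│   │   │ │ │ │     │ │
│ ├─╴ ├─╴ │ ╵ │ ├───┐ ╵ │
│↓│   │   │   │ │↱ ↓│   │
│ │ ┌─┘ ┌─┴─┐ │ │ ╷ └───┤
│↓│ │   │   │ │ │↑│↳ → ↓│
│ ╵ │ ┌─┘ ╷ └─┘ │ └─┬─╴ │
│↳ ↓│ │   │     │↑ ↰│↓ ↲│
├─╴ │ ╵ ┌─┴─────┤ ╷ │ ╶─┤
│↓ ↲│   │       │ │↑│↳ ↓│
│ ┌─┴───┤ ┌─┬─╴ │ │ └─┐ │
│↓│     │ │ │   │ │↑ ↰│↓│
│ └─┐ ╶─┘ ╵ │ ╶─┘ ├─╴ │ │
│↳ ↓│       │     │↱ ↑│↓│
├─┐ │ ┌───┬─┴───┐ │ ┌─┤ │
│ │↓│ │↱ ↓│↱ → ↓│ │↑│ │↓│
│ ╵ └─┘ ╷ ╵ ┌─╴ └─┘ │ ╵ │
│  ↳ → ↑│↳ ↑│  ↳ → ↑│  B│
└───────┴───┴───────┴───┘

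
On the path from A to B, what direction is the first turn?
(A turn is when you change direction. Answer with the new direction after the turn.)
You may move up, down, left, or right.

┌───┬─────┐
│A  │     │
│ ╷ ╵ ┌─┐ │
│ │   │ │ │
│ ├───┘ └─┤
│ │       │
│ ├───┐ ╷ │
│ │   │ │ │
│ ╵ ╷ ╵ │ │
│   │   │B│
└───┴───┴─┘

Directions: down, down, down, down, right, up, right, down, right, up, up, right, down, down
First turn direction: right

Solution:

┌───┬─────┐
│A  │     │
│ ╷ ╵ ┌─┐ │
│↓│   │ │ │
│ ├───┘ └─┤
│↓│    ↱ ↓│
│ ├───┐ ╷ │
│↓│↱ ↓│↑│↓│
│ ╵ ╷ ╵ │ │
│↳ ↑│↳ ↑│B│
└───┴───┴─┘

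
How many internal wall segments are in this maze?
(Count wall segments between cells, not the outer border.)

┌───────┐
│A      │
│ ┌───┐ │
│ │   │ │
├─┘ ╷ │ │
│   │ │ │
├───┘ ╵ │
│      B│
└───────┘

Counting internal wall segments:
Total internal walls: 9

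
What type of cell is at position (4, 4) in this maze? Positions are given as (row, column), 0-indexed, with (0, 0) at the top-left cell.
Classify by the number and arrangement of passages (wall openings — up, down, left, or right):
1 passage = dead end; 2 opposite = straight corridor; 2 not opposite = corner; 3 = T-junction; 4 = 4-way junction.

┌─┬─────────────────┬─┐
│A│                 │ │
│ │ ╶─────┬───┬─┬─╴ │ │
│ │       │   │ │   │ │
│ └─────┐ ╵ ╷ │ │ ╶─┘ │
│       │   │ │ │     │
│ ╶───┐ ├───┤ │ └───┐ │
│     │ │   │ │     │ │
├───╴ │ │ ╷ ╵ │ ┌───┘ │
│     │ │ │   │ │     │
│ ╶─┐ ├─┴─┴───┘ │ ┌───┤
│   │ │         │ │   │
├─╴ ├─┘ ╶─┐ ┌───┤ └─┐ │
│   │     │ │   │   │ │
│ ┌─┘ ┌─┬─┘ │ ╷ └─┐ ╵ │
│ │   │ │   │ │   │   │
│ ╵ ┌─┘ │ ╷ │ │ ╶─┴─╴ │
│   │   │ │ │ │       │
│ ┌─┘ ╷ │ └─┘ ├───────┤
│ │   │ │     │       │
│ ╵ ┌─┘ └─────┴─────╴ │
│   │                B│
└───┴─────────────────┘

Checking cell at (4, 4):
Number of passages: 1
Cell type: dead end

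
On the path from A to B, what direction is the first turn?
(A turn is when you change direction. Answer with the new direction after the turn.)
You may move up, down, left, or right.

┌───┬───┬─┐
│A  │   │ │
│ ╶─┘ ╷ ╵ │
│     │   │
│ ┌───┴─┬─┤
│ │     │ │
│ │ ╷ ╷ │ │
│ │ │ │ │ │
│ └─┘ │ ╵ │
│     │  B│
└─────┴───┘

Directions: down, down, down, down, right, right, up, up, right, down, down, right
First turn direction: right

Solution:

┌───┬───┬─┐
│A  │   │ │
│ ╶─┘ ╷ ╵ │
│↓    │   │
│ ┌───┴─┬─┤
│↓│  ↱ ↓│ │
│ │ ╷ ╷ │ │
│↓│ │↑│↓│ │
│ └─┘ │ ╵ │
│↳ → ↑│↳ B│
└─────┴───┘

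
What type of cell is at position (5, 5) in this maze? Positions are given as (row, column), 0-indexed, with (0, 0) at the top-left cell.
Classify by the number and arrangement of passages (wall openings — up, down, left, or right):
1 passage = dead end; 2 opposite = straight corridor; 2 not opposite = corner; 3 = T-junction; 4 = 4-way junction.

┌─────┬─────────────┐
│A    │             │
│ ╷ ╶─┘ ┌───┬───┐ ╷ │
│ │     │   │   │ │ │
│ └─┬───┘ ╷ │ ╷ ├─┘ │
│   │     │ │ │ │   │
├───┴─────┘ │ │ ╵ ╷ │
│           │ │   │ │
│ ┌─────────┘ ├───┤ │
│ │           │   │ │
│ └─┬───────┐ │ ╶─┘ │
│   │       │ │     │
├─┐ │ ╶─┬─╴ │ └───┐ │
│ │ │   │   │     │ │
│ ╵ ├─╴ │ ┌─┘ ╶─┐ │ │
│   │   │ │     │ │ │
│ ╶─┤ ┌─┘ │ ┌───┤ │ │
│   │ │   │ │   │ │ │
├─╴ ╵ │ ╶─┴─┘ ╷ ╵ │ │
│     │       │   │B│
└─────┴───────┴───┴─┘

Checking cell at (5, 5):
Number of passages: 2
Cell type: corner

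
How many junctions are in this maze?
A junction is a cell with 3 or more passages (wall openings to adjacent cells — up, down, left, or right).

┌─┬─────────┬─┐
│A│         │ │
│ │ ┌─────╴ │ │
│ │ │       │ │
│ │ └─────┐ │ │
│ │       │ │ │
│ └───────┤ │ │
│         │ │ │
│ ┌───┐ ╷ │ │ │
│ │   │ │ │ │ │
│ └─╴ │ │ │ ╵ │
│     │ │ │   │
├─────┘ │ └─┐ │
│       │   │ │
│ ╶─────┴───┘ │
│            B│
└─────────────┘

Checking each cell for number of passages:

Junctions found (3+ passages):
  (1, 5): 3 passages
  (3, 0): 3 passages
  (3, 3): 3 passages
  (5, 6): 3 passages
Total junctions: 4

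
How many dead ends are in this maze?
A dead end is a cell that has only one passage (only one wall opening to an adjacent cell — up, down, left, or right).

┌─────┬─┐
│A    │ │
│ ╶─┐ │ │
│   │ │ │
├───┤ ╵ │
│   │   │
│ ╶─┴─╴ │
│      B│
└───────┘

Checking each cell for number of passages:

Dead ends found at positions:
  (0, 3)
  (1, 1)
  (2, 1)
Total dead ends: 3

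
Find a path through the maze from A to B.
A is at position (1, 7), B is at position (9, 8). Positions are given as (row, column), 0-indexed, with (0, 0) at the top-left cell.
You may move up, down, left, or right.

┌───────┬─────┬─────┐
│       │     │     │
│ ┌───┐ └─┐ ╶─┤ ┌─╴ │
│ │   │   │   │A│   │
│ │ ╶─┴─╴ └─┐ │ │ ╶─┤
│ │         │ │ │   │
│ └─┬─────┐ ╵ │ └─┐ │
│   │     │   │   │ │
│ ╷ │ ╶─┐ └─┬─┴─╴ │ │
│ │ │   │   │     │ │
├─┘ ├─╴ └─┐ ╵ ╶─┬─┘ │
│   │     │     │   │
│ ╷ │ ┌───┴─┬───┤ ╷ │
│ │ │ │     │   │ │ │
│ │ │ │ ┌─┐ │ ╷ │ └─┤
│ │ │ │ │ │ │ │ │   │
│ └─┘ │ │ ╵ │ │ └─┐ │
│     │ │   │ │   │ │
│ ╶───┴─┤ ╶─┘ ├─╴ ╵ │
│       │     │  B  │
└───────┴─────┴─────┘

Finding the shortest path from (1, 7) to (9, 8):
Path length: 17 steps
Directions: up → right → right → down → left → down → right → down → down → down → left → down → down → right → down → down → left

Solution:

┌───────┬─────┬─────┐
│       │     │↱ → ↓│
│ ┌───┐ └─┐ ╶─┤ ┌─╴ │
│ │   │   │   │A│↓ ↲│
│ │ ╶─┴─╴ └─┐ │ │ ╶─┤
│ │         │ │ │↳ ↓│
│ └─┬─────┐ ╵ │ └─┐ │
│   │     │   │   │↓│
│ ╷ │ ╶─┐ └─┬─┴─╴ │ │
│ │ │   │   │     │↓│
├─┘ ├─╴ └─┐ ╵ ╶─┬─┘ │
│   │     │     │↓ ↲│
│ ╷ │ ┌───┴─┬───┤ ╷ │
│ │ │ │     │   │↓│ │
│ │ │ │ ┌─┐ │ ╷ │ └─┤
│ │ │ │ │ │ │ │ │↳ ↓│
│ └─┘ │ │ ╵ │ │ └─┐ │
│     │ │   │ │   │↓│
│ ╶───┴─┤ ╶─┘ ├─╴ ╵ │
│       │     │  B ↲│
└───────┴─────┴─────┘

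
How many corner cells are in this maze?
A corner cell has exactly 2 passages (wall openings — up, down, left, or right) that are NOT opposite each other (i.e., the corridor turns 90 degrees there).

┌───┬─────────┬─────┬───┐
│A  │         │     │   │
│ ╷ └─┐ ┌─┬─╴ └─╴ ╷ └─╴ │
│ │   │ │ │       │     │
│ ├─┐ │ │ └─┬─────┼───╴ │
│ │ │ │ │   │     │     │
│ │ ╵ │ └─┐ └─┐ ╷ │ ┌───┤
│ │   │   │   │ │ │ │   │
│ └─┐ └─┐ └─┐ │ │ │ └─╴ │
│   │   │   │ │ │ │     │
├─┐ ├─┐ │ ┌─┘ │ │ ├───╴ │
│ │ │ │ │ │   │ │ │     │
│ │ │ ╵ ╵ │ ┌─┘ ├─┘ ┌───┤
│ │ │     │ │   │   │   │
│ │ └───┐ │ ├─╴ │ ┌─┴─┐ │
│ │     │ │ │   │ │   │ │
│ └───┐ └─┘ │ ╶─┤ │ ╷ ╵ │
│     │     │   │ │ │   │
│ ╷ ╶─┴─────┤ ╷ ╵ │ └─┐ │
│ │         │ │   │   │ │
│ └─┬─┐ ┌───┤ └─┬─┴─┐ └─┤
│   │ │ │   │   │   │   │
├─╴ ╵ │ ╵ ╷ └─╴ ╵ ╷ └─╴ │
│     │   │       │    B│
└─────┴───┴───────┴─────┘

Counting corner cells (2 non-opposite passages):
Total corners: 65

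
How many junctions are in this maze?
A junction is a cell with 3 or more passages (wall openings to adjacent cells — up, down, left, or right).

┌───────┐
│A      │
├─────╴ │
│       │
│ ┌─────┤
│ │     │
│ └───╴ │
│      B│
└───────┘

Checking each cell for number of passages:

Junctions found (3+ passages):
Total junctions: 0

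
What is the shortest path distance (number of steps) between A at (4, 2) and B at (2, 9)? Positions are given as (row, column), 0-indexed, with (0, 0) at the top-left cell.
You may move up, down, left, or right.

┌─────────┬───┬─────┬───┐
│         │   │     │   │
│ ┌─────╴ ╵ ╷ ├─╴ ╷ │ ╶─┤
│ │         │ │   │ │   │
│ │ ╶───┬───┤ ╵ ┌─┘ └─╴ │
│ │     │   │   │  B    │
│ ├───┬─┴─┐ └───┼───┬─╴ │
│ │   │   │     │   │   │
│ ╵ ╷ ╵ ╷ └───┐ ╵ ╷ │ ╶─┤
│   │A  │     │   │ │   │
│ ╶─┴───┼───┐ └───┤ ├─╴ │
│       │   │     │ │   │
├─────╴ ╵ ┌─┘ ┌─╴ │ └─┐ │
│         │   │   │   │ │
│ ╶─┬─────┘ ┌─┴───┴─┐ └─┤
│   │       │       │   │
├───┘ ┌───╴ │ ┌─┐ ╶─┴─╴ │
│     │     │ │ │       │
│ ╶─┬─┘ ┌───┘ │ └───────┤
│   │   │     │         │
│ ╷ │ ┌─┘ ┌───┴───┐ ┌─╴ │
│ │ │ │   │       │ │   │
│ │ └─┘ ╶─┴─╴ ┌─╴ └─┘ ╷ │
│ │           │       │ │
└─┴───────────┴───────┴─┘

Finding path from (4, 2) to (2, 9):
Path: (4,2) → (3,2) → (3,1) → (4,1) → (4,0) → (3,0) → (2,0) → (1,0) → (0,0) → (0,1) → (0,2) → (0,3) → (0,4) → (1,4) → (1,5) → (0,5) → (0,6) → (1,6) → (2,6) → (2,7) → (1,7) → (1,8) → (0,8) → (0,9) → (1,9) → (2,9)
Distance: 25 steps

Solution:

┌─────────┬───┬─────┬───┐
│↱ → → → ↓│↱ ↓│  ↱ ↓│   │
│ ┌─────╴ ╵ ╷ ├─╴ ╷ │ ╶─┤
│↑│      ↳ ↑│↓│↱ ↑│↓│   │
│ │ ╶───┬───┤ ╵ ┌─┘ └─╴ │
│↑│     │   │↳ ↑│  B    │
│ ├───┬─┴─┐ └───┼───┬─╴ │
│↑│↓ ↰│   │     │   │   │
│ ╵ ╷ ╵ ╷ └───┐ ╵ ╷ │ ╶─┤
│↑ ↲│A  │     │   │ │   │
│ ╶─┴───┼───┐ └───┤ ├─╴ │
│       │   │     │ │   │
├─────╴ ╵ ┌─┘ ┌─╴ │ └─┐ │
│         │   │   │   │ │
│ ╶─┬─────┘ ┌─┴───┴─┐ └─┤
│   │       │       │   │
├───┘ ┌───╴ │ ┌─┐ ╶─┴─╴ │
│     │     │ │ │       │
│ ╶─┬─┘ ┌───┘ │ └───────┤
│   │   │     │         │
│ ╷ │ ┌─┘ ┌───┴───┐ ┌─╴ │
│ │ │ │   │       │ │   │
│ │ └─┘ ╶─┴─╴ ┌─╴ └─┘ ╷ │
│ │           │       │ │
└─┴───────────┴───────┴─┘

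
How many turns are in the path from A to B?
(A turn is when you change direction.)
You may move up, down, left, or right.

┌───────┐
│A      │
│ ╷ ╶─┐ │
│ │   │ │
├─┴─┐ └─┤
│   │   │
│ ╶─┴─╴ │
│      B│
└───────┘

Directions: right, down, right, down, right, down
Number of turns: 5

Solution:

┌───────┐
│A ↓    │
│ ╷ ╶─┐ │
│ │↳ ↓│ │
├─┴─┐ └─┤
│   │↳ ↓│
│ ╶─┴─╴ │
│      B│
└───────┘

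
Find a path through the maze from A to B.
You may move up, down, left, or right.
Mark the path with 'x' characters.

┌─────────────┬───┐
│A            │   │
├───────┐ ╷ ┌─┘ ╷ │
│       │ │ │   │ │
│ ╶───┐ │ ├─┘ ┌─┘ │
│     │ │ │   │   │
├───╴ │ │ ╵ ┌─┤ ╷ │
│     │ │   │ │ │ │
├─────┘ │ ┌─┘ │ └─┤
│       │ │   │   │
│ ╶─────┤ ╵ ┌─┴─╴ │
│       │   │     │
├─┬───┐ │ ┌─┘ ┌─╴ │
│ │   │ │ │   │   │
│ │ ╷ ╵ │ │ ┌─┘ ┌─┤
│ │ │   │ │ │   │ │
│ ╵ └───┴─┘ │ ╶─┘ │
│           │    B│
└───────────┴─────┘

Finding the shortest path through the maze:
Path length: 28 steps
Directions: right → right → right → right → down → down → down → right → up → right → up → right → up → right → down → down → left → down → down → right → down → down → left → down → left → down → right → right

Solution:

┌─────────────┬───┐
│A x x x x    │x x│
├───────┐ ╷ ┌─┘ ╷ │
│       │x│ │x x│x│
│ ╶───┐ │ ├─┘ ┌─┘ │
│     │ │x│x x│x x│
├───╴ │ │ ╵ ┌─┤ ╷ │
│     │ │x x│ │x│ │
├─────┘ │ ┌─┘ │ └─┤
│       │ │   │x x│
│ ╶─────┤ ╵ ┌─┴─╴ │
│       │   │    x│
├─┬───┐ │ ┌─┘ ┌─╴ │
│ │   │ │ │   │x x│
│ │ ╷ ╵ │ │ ┌─┘ ┌─┤
│ │ │   │ │ │x x│ │
│ ╵ └───┴─┘ │ ╶─┘ │
│           │x x B│
└───────────┴─────┘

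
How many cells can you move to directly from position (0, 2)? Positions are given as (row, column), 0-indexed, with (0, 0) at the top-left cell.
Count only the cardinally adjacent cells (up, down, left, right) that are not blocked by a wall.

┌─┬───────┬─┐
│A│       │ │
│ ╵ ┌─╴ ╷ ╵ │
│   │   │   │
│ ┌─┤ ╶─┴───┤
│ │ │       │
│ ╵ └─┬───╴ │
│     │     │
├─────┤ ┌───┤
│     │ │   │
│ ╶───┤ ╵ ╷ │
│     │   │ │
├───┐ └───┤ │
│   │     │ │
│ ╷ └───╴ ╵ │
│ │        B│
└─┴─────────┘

Checking passable neighbors of (0, 2):
Neighbors: (0, 1), (0, 3)
Count: 2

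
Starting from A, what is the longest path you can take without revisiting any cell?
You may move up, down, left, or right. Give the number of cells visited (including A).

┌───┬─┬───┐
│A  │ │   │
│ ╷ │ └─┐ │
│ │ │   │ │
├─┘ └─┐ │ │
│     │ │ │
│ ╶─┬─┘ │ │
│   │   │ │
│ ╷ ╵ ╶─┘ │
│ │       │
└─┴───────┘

Finding longest simple path using DFS:
Start: (0, 0)
Longest path visits 16 cells
Path: A → right → down → down → left → down → right → down → right → right → right → up → up → up → up → left

Solution:

┌───┬─┬───┐
│A ↓│ │B ↰│
│ ╷ │ └─┐ │
│ │↓│   │↑│
├─┘ └─┐ │ │
│↓ ↲  │ │↑│
│ ╶─┬─┘ │ │
│↳ ↓│   │↑│
│ ╷ ╵ ╶─┘ │
│ │↳ → → ↑│
└─┴───────┘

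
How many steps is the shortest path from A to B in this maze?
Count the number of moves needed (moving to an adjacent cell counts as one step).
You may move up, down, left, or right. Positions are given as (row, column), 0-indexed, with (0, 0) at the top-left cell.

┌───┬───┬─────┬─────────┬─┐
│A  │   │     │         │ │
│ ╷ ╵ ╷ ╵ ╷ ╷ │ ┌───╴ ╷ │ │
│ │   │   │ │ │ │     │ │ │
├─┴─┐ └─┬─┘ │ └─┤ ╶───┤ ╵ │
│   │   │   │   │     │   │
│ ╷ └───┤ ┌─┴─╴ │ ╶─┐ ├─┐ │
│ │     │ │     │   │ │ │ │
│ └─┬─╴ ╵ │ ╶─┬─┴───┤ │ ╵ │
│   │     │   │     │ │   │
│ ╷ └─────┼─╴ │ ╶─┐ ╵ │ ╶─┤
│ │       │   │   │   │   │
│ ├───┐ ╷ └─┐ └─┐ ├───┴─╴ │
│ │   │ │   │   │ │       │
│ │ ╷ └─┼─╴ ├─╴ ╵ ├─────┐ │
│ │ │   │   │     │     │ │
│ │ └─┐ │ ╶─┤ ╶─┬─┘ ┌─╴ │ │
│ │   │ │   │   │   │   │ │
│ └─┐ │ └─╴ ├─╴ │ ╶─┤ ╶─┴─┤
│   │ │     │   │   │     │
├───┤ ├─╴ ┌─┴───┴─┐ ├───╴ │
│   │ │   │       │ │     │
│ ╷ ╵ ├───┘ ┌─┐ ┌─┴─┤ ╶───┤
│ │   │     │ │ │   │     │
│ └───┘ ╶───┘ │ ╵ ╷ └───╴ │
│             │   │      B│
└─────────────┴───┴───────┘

Using BFS to find shortest path:
Start: (0, 0), End: (12, 12)
Path found:
(0,0) → (0,1) → (1,1) → (1,2) → (0,2) → (0,3) → (1,3) → (1,4) → (0,4) → (0,5) → (1,5) → (2,5) → (2,4) → (3,4) → (4,4) → (4,3) → (3,3) → (3,2) → (3,1) → (2,1) → (2,0) → (3,0) → (4,0) → (4,1) → (5,1) → (5,2) → (5,3) → (5,4) → (6,4) → (6,5) → (7,5) → (7,4) → (8,4) → (8,5) → (9,5) → (9,4) → (9,3) → (8,3) → (7,3) → (7,2) → (6,2) → (6,1) → (7,1) → (8,1) → (8,2) → (9,2) → (10,2) → (11,2) → (11,1) → (10,1) → (10,0) → (11,0) → (12,0) → (12,1) → (12,2) → (12,3) → (11,3) → (11,4) → (11,5) → (10,5) → (10,6) → (10,7) → (11,7) → (12,7) → (12,8) → (11,8) → (11,9) → (12,9) → (12,10) → (12,11) → (12,12)
Number of steps: 70

Solution:

┌───┬───┬─────┬─────────┬─┐
│A ↓│↱ ↓│↱ ↓  │         │ │
│ ╷ ╵ ╷ ╵ ╷ ╷ │ ┌───╴ ╷ │ │
│ │↳ ↑│↳ ↑│↓│ │ │     │ │ │
├─┴─┐ └─┬─┘ │ └─┤ ╶───┤ ╵ │
│↓ ↰│   │↓ ↲│   │     │   │
│ ╷ └───┤ ┌─┴─╴ │ ╶─┐ ├─┐ │
│↓│↑ ← ↰│↓│     │   │ │ │ │
│ └─┬─╴ ╵ │ ╶─┬─┴───┤ │ ╵ │
│↳ ↓│  ↑ ↲│   │     │ │   │
│ ╷ └─────┼─╴ │ ╶─┐ ╵ │ ╶─┤
│ │↳ → → ↓│   │   │   │   │
│ ├───┐ ╷ └─┐ └─┐ ├───┴─╴ │
│ │↓ ↰│ │↳ ↓│   │ │       │
│ │ ╷ └─┼─╴ ├─╴ ╵ ├─────┐ │
│ │↓│↑ ↰│↓ ↲│     │     │ │
│ │ └─┐ │ ╶─┤ ╶─┬─┘ ┌─╴ │ │
│ │↳ ↓│↑│↳ ↓│   │   │   │ │
│ └─┐ │ └─╴ ├─╴ │ ╶─┤ ╶─┴─┤
│   │↓│↑ ← ↲│   │   │     │
├───┤ ├─╴ ┌─┴───┴─┐ ├───╴ │
│↓ ↰│↓│   │↱ → ↓  │ │     │
│ ╷ ╵ ├───┘ ┌─┐ ┌─┴─┤ ╶───┤
│↓│↑ ↲│↱ → ↑│ │↓│↱ ↓│     │
│ └───┘ ╶───┘ │ ╵ ╷ └───╴ │
│↳ → → ↑      │↳ ↑│↳ → → B│
└─────────────┴───┴───────┘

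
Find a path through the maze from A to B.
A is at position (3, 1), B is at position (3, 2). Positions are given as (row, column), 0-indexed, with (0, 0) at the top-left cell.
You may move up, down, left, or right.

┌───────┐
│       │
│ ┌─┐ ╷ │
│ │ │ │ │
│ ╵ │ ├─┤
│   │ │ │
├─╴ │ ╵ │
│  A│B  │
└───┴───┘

Finding the shortest path from (3, 1) to (3, 2):
Path length: 9 steps
Directions: up → left → up → up → right → right → down → down → down

Solution:

┌───────┐
│↱ → ↓  │
│ ┌─┐ ╷ │
│↑│ │↓│ │
│ ╵ │ ├─┤
│↑ ↰│↓│ │
├─╴ │ ╵ │
│  A│B  │
└───┴───┘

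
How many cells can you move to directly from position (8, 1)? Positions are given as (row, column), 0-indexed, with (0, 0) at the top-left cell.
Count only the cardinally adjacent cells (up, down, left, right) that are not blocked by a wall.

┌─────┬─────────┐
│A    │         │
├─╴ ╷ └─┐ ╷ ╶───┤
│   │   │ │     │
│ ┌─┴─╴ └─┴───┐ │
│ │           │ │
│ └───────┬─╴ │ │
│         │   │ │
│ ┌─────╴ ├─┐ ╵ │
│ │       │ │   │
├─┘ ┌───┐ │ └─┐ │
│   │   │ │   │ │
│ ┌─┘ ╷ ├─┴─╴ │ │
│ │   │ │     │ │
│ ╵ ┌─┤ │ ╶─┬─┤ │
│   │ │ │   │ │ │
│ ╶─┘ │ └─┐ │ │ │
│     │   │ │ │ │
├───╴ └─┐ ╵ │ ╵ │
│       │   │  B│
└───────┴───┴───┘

Checking passable neighbors of (8, 1):
Neighbors: (8, 0), (8, 2)
Count: 2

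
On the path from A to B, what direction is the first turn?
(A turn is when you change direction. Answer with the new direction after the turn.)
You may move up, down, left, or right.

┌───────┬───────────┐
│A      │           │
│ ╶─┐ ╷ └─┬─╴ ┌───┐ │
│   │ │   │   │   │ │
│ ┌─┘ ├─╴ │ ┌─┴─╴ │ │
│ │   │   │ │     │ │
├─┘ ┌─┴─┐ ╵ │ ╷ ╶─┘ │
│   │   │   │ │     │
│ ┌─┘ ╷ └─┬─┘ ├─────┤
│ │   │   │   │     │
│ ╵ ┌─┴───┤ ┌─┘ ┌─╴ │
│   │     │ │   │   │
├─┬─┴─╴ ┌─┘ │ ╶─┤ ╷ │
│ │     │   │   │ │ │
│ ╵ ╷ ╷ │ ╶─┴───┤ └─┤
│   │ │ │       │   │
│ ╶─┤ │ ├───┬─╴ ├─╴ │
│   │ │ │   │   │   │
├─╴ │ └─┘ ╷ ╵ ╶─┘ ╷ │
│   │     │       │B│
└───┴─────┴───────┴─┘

Directions: right, right, right, down, right, down, down, right, up, up, right, up, right, right, right, down, down, down, left, left, up, left, down, down, left, down, down, left, down, right, right, right, down, left, down, right, right, up, right, down
First turn direction: down

Solution:

┌───────┬───────────┐
│A → → ↓│    ↱ → → ↓│
│ ╶─┐ ╷ └─┬─╴ ┌───┐ │
│   │ │↳ ↓│↱ ↑│   │↓│
│ ┌─┘ ├─╴ │ ┌─┴─╴ │ │
│ │   │  ↓│↑│↓ ↰  │↓│
├─┘ ┌─┴─┐ ╵ │ ╷ ╶─┘ │
│   │   │↳ ↑│↓│↑ ← ↲│
│ ┌─┘ ╷ └─┬─┘ ├─────┤
│ │   │   │↓ ↲│     │
│ ╵ ┌─┴───┤ ┌─┘ ┌─╴ │
│   │     │↓│   │   │
├─┬─┴─╴ ┌─┘ │ ╶─┤ ╷ │
│ │     │↓ ↲│   │ │ │
│ ╵ ╷ ╷ │ ╶─┴───┤ └─┤
│   │ │ │↳ → → ↓│   │
│ ╶─┤ │ ├───┬─╴ ├─╴ │
│   │ │ │   │↓ ↲│↱ ↓│
├─╴ │ └─┘ ╷ ╵ ╶─┘ ╷ │
│   │     │  ↳ → ↑│B│
└───┴─────┴───────┴─┘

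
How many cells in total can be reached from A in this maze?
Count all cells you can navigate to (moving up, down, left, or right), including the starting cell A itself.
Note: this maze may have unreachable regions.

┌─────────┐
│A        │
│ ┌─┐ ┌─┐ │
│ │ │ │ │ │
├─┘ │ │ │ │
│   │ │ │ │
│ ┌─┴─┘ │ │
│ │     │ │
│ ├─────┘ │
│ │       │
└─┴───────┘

Using BFS/flood-fill to find all reachable cells from A:
Maze size: 5 × 5 = 25 total cells
10 cell(s) are walled off and cannot be reached from A.
Reachable cells: 15

Reachable region (· marks reachable cells):

┌─────────┐
│A · · · ·│
│ ┌─┐ ┌─┐ │
│·│ │·│ │·│
├─┘ │ │ │ │
│   │·│ │·│
│ ┌─┴─┘ │ │
│ │     │·│
│ ├─────┘ │
│ │· · · ·│
└─┴───────┘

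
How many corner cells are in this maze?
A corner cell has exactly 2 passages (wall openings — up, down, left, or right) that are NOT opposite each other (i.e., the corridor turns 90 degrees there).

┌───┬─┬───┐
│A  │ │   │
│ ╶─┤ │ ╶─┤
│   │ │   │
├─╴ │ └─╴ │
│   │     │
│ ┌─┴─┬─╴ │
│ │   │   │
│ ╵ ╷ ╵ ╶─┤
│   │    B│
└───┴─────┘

Counting corner cells (2 non-opposite passages):
Total corners: 16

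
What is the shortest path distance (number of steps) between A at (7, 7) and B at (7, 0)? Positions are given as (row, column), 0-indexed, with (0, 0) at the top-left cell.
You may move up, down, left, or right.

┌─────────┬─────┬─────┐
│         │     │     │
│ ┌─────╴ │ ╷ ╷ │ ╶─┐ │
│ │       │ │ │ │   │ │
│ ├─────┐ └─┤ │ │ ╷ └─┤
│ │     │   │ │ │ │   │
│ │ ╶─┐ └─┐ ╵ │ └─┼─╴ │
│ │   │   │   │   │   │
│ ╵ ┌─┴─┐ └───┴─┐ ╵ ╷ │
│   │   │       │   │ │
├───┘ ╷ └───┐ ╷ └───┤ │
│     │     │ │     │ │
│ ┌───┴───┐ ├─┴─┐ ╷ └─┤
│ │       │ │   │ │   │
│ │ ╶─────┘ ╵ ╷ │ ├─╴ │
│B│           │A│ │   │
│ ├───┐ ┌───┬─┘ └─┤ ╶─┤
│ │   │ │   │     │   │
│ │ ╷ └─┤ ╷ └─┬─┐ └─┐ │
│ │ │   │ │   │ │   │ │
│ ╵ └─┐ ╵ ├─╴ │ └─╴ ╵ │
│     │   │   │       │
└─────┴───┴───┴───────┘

Finding path from (7, 7) to (7, 0):
Path: (7,7) → (6,7) → (6,6) → (7,6) → (7,5) → (6,5) → (5,5) → (5,4) → (5,3) → (4,3) → (4,2) → (5,2) → (5,1) → (5,0) → (6,0) → (7,0)
Distance: 15 steps

Solution:

┌─────────┬─────┬─────┐
│         │     │     │
│ ┌─────╴ │ ╷ ╷ │ ╶─┐ │
│ │       │ │ │ │   │ │
│ ├─────┐ └─┤ │ │ ╷ └─┤
│ │     │   │ │ │ │   │
│ │ ╶─┐ └─┐ ╵ │ └─┼─╴ │
│ │   │   │   │   │   │
│ ╵ ┌─┴─┐ └───┴─┐ ╵ ╷ │
│   │↓ ↰│       │   │ │
├───┘ ╷ └───┐ ╷ └───┤ │
│↓ ← ↲│↑ ← ↰│ │     │ │
│ ┌───┴───┐ ├─┴─┐ ╷ └─┤
│↓│       │↑│↓ ↰│ │   │
│ │ ╶─────┘ ╵ ╷ │ ├─╴ │
│B│        ↑ ↲│A│ │   │
│ ├───┐ ┌───┬─┘ └─┤ ╶─┤
│ │   │ │   │     │   │
│ │ ╷ └─┤ ╷ └─┬─┐ └─┐ │
│ │ │   │ │   │ │   │ │
│ ╵ └─┐ ╵ ├─╴ │ └─╴ ╵ │
│     │   │   │       │
└─────┴───┴───┴───────┘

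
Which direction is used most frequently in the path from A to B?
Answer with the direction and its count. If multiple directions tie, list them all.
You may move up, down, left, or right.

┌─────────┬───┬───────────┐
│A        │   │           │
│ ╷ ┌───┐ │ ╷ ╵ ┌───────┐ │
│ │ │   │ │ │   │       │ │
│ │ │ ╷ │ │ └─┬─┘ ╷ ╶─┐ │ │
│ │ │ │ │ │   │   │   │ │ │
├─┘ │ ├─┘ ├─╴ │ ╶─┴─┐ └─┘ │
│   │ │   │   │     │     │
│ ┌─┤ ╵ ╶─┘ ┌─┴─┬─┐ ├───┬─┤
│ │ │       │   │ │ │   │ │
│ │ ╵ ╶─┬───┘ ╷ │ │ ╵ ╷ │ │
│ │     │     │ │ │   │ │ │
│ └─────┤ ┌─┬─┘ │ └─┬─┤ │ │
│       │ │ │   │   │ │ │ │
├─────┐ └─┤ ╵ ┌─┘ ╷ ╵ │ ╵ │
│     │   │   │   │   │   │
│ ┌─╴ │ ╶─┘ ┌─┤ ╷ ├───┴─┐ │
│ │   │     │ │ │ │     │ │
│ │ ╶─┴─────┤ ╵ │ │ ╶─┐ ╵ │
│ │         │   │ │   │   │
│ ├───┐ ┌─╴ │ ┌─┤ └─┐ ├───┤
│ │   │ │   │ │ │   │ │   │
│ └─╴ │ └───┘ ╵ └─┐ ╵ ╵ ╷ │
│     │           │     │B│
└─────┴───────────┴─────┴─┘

Directions: right, right, right, right, down, down, down, left, down, right, right, up, right, up, left, up, up, right, down, right, up, right, right, right, right, right, down, down, down, left, left, up, left, up, left, down, left, down, right, right, down, down, right, up, right, down, down, down, right, down, down, left, up, left, left, down, right, down, down, right, up, right, down
Counts: {'right': 22, 'down': 21, 'left': 10, 'up': 10}
Most common: right (22 times)

Solution:

┌─────────┬───┬───────────┐
│A → → → ↓│↱ ↓│↱ → → → → ↓│
│ ╷ ┌───┐ │ ╷ ╵ ┌───────┐ │
│ │ │   │↓│↑│↳ ↑│↓ ↰    │↓│
│ │ │ ╷ │ │ └─┬─┘ ╷ ╶─┐ │ │
│ │ │ │ │↓│↑ ↰│↓ ↲│↑ ↰│ │↓│
├─┘ │ ├─┘ ├─╴ │ ╶─┴─┐ └─┘ │
│   │ │↓ ↲│↱ ↑│↳ → ↓│↑ ← ↲│
│ ┌─┤ ╵ ╶─┘ ┌─┴─┬─┐ ├───┬─┤
│ │ │  ↳ → ↑│   │ │↓│↱ ↓│ │
│ │ ╵ ╶─┬───┘ ╷ │ │ ╵ ╷ │ │
│ │     │     │ │ │↳ ↑│↓│ │
│ └─────┤ ┌─┬─┘ │ └─┬─┤ │ │
│       │ │ │   │   │ │↓│ │
├─────┐ └─┤ ╵ ┌─┘ ╷ ╵ │ ╵ │
│     │   │   │   │   │↳ ↓│
│ ┌─╴ │ ╶─┘ ┌─┤ ╷ ├───┴─┐ │
│ │   │     │ │ │ │↓ ← ↰│↓│
│ │ ╶─┴─────┤ ╵ │ │ ╶─┐ ╵ │
│ │         │   │ │↳ ↓│↑ ↲│
│ ├───┐ ┌─╴ │ ┌─┤ └─┐ ├───┤
│ │   │ │   │ │ │   │↓│↱ ↓│
│ └─╴ │ └───┘ ╵ └─┐ ╵ ╵ ╷ │
│     │           │  ↳ ↑│B│
└─────┴───────────┴─────┴─┘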